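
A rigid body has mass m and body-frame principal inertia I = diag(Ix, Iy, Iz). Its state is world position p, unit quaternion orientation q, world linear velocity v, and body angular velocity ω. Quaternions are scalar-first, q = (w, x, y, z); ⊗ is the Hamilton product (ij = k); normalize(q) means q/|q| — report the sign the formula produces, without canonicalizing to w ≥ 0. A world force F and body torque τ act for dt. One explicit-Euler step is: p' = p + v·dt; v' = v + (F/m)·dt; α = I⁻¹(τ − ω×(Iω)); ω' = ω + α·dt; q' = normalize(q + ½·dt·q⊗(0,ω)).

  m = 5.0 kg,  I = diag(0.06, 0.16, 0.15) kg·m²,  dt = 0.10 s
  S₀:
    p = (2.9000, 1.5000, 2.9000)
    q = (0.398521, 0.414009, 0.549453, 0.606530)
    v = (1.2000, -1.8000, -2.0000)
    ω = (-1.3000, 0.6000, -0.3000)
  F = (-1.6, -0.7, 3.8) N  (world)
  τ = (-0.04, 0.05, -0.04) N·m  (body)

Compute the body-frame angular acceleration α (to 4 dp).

α = (-0.6967, 0.5319, 0.2533)

ω×(Iω) gyroscopic = (0.0018, -0.0351, -0.0780)
α = I⁻¹(τ − ω×Iω) = (-0.6967, 0.5319, 0.2533)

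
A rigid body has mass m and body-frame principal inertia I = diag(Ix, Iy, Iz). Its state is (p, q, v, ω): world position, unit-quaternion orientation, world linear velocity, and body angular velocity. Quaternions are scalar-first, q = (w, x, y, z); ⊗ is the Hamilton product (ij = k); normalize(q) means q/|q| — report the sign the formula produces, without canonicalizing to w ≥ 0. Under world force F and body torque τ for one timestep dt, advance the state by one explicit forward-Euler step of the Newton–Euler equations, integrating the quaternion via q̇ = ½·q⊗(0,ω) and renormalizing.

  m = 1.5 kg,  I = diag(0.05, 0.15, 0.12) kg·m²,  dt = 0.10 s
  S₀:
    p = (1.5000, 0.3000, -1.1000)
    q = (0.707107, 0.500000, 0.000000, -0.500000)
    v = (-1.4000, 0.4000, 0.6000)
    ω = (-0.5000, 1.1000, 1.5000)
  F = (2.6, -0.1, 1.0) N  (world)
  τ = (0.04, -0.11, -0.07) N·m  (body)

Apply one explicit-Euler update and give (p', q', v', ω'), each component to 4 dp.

p' = (1.3600, 0.3400, -1.0400)
q' = (0.7536, 0.5075, 0.0138, -0.4175)
v' = (-1.2267, 0.3933, 0.6667)
ω' = (-0.3210, 0.9917, 1.4875)

linear accel F/m = (1.7333, -0.0667, 0.6667)
p + v·dt = (1.3600, 0.3400, -1.0400)
v' = v + a·dt = (-1.2267, 0.3933, 0.6667)
precession coupling ω×(Iω) = (-0.0495, 0.0525, -0.0550)
(τ − ω×Iω)/I = (1.7900, -1.0833, -0.1250)
ω + α·dt = (-0.3210, 0.9917, 1.4875)
2q̇ = q⊗(0,ω) = (1.0000000, 0.1964465, 0.2778177, 1.6106605)
updated quaternion q' = (0.7536, 0.5075, 0.0138, -0.4175)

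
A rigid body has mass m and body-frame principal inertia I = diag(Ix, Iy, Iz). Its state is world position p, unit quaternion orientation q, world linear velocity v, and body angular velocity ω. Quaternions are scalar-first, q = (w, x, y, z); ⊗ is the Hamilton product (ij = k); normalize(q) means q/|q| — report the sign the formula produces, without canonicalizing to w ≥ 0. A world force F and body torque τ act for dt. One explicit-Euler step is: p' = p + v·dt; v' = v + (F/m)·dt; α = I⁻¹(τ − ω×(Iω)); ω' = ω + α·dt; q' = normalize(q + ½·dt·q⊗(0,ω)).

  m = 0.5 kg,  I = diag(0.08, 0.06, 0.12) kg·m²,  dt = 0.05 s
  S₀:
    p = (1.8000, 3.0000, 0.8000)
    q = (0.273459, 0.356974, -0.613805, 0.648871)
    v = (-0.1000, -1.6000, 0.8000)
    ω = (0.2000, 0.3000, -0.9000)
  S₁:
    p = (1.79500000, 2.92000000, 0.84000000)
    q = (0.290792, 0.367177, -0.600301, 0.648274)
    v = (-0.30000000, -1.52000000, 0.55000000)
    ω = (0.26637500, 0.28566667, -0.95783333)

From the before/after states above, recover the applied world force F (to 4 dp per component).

F = (-2.0000, 0.8000, -2.5000)

Δv = v₁−v₀ = (-0.20000000, 0.08000000, -0.25000000)
m·(v₁−v₀)/dt = (-2.0000, 0.8000, -2.5000)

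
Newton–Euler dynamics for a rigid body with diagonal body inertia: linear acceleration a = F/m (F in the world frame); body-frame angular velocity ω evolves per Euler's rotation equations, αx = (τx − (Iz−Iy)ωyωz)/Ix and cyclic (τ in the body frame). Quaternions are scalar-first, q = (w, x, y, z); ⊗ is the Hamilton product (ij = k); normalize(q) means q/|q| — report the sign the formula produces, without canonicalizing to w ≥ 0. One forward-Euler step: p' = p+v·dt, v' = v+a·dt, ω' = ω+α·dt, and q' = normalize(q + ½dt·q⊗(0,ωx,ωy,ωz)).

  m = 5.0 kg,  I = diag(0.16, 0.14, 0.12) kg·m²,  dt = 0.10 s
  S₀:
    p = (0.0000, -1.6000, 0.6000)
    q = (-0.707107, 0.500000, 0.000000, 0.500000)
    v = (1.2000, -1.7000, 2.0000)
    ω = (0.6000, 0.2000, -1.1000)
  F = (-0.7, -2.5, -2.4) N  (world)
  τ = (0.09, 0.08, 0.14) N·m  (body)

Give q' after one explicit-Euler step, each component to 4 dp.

q' = (-0.6932, 0.4728, 0.0354, 0.5428)

Hamilton product q⊗(0,ω) = (0.2500000, -0.5242642, 0.7085786, 0.8778177)
q + ½dt·q⊗(0,ω), renormalized = (-0.6932, 0.4728, 0.0354, 0.5428)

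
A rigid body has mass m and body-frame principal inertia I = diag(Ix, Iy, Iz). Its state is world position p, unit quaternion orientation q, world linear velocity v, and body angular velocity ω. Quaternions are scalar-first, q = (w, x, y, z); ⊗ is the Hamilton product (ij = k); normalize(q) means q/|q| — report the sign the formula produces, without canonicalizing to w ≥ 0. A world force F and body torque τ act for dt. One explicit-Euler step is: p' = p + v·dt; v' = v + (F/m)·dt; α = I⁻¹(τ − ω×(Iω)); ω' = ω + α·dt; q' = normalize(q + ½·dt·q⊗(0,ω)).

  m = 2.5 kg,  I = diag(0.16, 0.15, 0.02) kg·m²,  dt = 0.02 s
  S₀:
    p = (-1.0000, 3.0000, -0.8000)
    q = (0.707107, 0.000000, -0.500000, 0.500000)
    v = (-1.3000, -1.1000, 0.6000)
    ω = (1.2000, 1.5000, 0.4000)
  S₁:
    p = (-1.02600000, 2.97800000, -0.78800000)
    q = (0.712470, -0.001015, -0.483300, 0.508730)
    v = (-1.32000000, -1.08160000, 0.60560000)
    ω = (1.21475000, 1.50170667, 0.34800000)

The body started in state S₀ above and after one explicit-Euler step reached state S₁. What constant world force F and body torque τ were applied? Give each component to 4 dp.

velocity change Δv = (-0.02000000, 0.01840000, 0.00560000)
F = m·Δv/dt = (-2.5000, 2.3000, 0.7000)
Δω = ω₁−ω₀ = (0.01475000, 0.00170667, -0.05200000)
gyro term ω₀×Iω₀ = (-0.0780, 0.0672, -0.0180)
applied torque τ = (0.0400, 0.0800, -0.0700)

F = (-2.5000, 2.3000, 0.7000)
τ = (0.0400, 0.0800, -0.0700)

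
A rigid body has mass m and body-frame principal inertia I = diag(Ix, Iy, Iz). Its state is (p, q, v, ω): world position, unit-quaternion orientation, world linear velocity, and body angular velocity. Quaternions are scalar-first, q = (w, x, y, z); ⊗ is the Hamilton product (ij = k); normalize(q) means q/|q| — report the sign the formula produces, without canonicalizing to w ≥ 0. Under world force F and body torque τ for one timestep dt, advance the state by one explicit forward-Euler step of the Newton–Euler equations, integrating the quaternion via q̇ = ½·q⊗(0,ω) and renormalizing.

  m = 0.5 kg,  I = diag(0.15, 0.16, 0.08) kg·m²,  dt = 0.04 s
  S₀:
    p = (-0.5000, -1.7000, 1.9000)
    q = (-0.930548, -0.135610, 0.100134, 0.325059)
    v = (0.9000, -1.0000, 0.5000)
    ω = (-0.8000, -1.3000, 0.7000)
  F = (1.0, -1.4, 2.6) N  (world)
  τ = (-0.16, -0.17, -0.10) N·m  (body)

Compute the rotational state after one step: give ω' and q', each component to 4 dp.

(τ − ω×Iω)/I = (-1.5520, -0.8175, -1.3800)
ω' = ω + α·dt = (-0.8621, -1.3327, 0.6448)
q⊗(0,ω) = (-0.2058551, 1.2371089, 1.0445922, -0.3949834)
q' = normalize(q + ½dt·q⊗(0,ω)) = (-0.9341, -0.1108, 0.1210, 0.3170)

ω' = (-0.8621, -1.3327, 0.6448)
q' = (-0.9341, -0.1108, 0.1210, 0.3170)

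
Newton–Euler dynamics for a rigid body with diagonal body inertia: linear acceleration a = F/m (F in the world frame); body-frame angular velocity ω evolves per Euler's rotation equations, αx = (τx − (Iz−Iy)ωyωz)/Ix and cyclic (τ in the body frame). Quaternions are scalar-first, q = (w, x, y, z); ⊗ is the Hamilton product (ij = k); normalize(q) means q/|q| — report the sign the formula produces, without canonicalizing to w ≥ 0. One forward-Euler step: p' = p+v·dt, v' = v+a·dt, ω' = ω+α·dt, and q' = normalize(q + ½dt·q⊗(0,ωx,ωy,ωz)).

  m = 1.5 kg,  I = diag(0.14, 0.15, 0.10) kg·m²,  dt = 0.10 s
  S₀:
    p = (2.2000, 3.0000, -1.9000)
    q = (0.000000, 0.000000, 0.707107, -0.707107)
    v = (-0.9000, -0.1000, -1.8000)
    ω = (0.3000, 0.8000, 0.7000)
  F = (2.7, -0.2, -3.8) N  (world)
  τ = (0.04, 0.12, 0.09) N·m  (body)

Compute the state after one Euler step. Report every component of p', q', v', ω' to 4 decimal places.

p' = (2.1100, 2.9900, -2.0800)
q' = (-0.0035, 0.0530, 0.6954, -0.7166)
v' = (-0.7200, -0.1133, -2.0533)
ω' = (0.3486, 0.8744, 0.7876)

a = (1.8000, -0.1333, -2.5333)
new position p' = (2.1100, 2.9900, -2.0800)
new velocity v' = (-0.7200, -0.1133, -2.0533)
α = I⁻¹(τ − ω×Iω) = (0.4857, 0.7440, 0.8760)
ω' = ω + α·dt = (0.3486, 0.8744, 0.7876)
q⊗(0,ω) = (-0.0707107, 1.0606605, -0.2121321, -0.2121321)
q + ½dt·q⊗(0,ω), renormalized = (-0.0035, 0.0530, 0.6954, -0.7166)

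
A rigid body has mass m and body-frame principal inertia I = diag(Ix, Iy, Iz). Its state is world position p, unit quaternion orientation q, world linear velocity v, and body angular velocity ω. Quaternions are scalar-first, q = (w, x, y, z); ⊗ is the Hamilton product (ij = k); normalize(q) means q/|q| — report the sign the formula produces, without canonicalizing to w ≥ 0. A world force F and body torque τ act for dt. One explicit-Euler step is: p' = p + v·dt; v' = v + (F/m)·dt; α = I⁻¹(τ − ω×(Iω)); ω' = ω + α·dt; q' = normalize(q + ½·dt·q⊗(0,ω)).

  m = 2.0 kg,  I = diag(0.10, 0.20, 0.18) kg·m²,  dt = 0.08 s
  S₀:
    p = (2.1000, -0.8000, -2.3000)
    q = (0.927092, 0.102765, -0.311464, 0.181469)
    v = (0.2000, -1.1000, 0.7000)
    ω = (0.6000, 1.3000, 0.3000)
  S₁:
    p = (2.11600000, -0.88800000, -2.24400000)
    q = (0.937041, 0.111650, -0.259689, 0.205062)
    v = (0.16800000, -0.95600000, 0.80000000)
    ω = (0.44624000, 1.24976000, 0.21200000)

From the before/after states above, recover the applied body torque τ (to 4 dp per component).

τ = (-0.2000, -0.1400, -0.1200)

Δω = ω₁−ω₀ = (-0.15376000, -0.05024000, -0.08800000)
ω₀×(Iω₀) = (-0.0078, -0.0144, 0.0780)
I·α + gyro = (-0.2000, -0.1400, -0.1200)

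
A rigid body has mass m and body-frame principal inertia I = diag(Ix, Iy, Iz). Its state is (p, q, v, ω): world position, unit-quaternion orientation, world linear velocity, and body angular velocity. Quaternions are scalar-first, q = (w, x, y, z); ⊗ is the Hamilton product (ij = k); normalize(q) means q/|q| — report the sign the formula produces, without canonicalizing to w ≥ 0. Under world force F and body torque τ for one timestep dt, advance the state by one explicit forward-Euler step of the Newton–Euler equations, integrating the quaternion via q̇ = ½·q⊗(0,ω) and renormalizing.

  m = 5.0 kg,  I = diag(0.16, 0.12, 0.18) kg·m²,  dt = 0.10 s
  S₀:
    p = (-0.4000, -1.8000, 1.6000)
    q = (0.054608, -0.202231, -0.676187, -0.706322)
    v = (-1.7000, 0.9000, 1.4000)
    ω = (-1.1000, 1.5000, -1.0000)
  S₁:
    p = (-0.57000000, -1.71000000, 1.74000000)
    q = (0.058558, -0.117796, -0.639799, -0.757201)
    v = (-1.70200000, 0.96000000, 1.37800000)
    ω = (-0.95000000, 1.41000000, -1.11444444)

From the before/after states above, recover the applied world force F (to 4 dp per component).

Δv = v₁−v₀ = (-0.00200000, 0.06000000, -0.02200000)
F = m·Δv/dt = (-0.1000, 3.0000, -1.1000)

F = (-0.1000, 3.0000, -1.1000)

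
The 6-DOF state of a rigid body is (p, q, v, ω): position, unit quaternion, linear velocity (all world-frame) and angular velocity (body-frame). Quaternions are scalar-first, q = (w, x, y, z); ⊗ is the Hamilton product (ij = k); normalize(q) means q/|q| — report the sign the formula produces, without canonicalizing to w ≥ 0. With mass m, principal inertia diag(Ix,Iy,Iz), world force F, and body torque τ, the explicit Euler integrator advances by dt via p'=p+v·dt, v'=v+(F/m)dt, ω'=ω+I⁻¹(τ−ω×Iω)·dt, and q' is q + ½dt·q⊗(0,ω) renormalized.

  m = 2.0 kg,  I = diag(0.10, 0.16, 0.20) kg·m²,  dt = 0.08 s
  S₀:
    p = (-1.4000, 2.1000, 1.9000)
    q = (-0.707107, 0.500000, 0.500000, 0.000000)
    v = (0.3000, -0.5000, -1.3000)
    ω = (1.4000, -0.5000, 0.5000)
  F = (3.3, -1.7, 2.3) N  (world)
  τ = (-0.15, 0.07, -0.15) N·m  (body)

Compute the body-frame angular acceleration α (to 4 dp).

α = (-1.4000, 0.8750, -0.5400)

gyro term ω×Iω = (-0.0100, -0.0700, -0.0420)
(τ − ω×Iω)/I = (-1.4000, 0.8750, -0.5400)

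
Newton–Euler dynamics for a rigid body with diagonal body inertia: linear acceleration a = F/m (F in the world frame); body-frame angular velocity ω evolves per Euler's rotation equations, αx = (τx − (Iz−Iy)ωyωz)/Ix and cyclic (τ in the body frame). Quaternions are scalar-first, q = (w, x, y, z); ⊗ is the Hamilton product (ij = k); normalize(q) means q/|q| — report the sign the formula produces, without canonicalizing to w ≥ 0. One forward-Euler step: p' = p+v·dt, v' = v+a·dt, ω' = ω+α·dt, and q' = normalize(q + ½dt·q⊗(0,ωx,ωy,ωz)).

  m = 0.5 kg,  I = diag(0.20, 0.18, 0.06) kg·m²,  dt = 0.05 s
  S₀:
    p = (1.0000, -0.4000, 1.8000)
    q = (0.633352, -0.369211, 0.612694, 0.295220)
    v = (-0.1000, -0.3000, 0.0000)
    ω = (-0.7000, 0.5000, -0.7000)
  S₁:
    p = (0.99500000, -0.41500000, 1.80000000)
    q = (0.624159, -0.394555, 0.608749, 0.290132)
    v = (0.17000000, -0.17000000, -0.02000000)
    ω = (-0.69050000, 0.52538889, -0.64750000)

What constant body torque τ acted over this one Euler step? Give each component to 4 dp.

Δω = ω₁−ω₀ = (0.00950000, 0.02538889, 0.05250000)
ω₀×(Iω₀) = (0.0420, 0.0686, 0.0070)
I·α + gyro = (0.0800, 0.1600, 0.0700)

τ = (0.0800, 0.1600, 0.0700)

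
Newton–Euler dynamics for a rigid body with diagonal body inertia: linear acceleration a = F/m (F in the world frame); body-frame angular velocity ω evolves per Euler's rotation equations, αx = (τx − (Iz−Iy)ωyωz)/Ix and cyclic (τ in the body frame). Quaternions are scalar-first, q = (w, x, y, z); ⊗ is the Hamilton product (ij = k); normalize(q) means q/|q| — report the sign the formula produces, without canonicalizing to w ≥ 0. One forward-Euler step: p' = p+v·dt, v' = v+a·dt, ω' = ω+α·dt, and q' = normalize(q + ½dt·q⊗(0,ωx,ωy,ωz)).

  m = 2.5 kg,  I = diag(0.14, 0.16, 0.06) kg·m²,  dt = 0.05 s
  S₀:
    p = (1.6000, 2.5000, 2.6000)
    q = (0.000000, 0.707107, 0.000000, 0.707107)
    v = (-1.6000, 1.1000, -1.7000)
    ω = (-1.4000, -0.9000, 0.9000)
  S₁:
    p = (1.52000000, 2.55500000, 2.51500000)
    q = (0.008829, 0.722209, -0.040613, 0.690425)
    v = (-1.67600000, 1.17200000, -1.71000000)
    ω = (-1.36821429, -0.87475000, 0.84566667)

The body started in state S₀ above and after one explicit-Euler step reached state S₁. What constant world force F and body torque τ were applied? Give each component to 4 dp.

ω₁ − ω₀ = (0.03178571, 0.02525000, -0.05433333)
gyro term ω₀×Iω₀ = (0.0810, -0.1008, 0.0252)
applied torque τ = (0.1700, -0.0200, -0.0400)
v₁ − v₀ = (-0.07600000, 0.07200000, -0.01000000)
m·(v₁−v₀)/dt = (-3.8000, 3.6000, -0.5000)

F = (-3.8000, 3.6000, -0.5000)
τ = (0.1700, -0.0200, -0.0400)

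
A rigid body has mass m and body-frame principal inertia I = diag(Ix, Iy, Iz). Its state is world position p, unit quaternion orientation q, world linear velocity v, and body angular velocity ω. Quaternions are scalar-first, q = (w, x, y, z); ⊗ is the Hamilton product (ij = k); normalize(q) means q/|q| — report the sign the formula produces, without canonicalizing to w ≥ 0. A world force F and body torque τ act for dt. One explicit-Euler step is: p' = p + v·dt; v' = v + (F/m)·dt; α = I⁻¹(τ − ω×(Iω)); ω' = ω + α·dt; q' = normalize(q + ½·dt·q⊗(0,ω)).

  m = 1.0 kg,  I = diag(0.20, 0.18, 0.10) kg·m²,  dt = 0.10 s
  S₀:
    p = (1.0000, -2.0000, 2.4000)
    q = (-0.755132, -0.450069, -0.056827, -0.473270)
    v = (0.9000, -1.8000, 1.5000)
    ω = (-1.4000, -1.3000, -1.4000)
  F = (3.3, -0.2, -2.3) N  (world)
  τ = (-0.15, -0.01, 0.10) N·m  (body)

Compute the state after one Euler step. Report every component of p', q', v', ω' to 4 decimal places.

p' = (1.0900, -2.1800, 2.5500)
q' = (-0.8177, -0.4211, -0.0061, -0.3924)
v' = (1.2300, -1.8200, 1.2700)
ω' = (-1.4022, -1.4144, -1.2636)

angular accel α = (-0.0220, -1.1444, 1.3640)
ω + α·dt = (-1.4022, -1.4144, -1.2636)
2q̇ = q⊗(0,ω) = (-1.3665497, 0.5214916, 1.0141530, 1.5627167)
updated quaternion q' = (-0.8177, -0.4211, -0.0061, -0.3924)
a = F/m = (3.3000, -0.2000, -2.3000)
new position p' = (1.0900, -2.1800, 2.5500)
new velocity v' = (1.2300, -1.8200, 1.2700)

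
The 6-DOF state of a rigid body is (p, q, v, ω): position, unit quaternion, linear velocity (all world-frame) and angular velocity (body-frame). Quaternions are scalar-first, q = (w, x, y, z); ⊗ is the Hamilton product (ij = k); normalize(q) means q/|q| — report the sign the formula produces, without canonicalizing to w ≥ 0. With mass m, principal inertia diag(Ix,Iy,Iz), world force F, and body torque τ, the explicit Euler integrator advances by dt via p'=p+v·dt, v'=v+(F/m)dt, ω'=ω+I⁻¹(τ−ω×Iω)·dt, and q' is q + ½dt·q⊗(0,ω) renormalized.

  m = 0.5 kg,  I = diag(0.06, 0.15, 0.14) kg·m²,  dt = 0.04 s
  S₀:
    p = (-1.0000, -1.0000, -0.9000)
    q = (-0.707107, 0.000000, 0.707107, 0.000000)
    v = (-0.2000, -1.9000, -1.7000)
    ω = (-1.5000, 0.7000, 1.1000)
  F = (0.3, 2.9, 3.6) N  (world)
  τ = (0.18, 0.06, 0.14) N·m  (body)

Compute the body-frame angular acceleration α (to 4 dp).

α = (3.1283, -0.4800, 1.6750)

ω×(Iω) gyroscopic = (-0.0077, 0.1320, -0.0945)
angular accel α = (3.1283, -0.4800, 1.6750)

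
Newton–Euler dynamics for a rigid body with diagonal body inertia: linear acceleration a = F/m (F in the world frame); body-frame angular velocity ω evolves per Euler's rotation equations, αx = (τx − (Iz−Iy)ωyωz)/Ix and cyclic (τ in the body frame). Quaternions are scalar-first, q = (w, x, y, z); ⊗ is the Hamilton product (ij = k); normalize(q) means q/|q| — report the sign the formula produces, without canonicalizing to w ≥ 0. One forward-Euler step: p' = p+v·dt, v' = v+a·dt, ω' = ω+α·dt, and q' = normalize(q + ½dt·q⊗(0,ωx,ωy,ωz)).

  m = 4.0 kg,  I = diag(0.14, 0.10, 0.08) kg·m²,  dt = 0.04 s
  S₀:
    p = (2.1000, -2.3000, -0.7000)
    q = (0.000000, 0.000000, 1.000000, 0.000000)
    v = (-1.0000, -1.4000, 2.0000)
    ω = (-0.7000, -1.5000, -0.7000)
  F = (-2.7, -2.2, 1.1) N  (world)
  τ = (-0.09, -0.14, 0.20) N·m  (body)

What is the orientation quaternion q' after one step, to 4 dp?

q' = (0.0300, -0.0140, 0.9994, 0.0140)

q⊗(0,ω) = (1.5000000, -0.7000000, 0.0000000, 0.7000000)
q + ½dt·q⊗(0,ω), renormalized = (0.0300, -0.0140, 0.9994, 0.0140)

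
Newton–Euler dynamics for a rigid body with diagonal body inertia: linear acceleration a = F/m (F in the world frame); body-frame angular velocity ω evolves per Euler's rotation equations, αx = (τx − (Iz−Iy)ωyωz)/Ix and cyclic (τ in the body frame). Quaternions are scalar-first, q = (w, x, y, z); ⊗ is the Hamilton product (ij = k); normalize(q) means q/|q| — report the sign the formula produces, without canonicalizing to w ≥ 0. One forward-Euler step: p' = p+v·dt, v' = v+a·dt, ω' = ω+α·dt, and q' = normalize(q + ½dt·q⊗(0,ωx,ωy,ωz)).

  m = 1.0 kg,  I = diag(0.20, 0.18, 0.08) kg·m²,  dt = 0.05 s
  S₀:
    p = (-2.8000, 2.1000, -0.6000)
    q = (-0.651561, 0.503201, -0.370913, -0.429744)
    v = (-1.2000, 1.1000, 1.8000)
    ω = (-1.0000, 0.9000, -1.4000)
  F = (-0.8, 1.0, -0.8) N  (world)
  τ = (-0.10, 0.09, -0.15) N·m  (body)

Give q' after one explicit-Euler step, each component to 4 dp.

q' = (-0.6449, 0.5415, -0.3568, -0.4044)

Hamilton product q⊗(0,ω) = (0.2353811, 1.5576088, 0.5478205, 0.9941533)
updated quaternion q' = (-0.6449, 0.5415, -0.3568, -0.4044)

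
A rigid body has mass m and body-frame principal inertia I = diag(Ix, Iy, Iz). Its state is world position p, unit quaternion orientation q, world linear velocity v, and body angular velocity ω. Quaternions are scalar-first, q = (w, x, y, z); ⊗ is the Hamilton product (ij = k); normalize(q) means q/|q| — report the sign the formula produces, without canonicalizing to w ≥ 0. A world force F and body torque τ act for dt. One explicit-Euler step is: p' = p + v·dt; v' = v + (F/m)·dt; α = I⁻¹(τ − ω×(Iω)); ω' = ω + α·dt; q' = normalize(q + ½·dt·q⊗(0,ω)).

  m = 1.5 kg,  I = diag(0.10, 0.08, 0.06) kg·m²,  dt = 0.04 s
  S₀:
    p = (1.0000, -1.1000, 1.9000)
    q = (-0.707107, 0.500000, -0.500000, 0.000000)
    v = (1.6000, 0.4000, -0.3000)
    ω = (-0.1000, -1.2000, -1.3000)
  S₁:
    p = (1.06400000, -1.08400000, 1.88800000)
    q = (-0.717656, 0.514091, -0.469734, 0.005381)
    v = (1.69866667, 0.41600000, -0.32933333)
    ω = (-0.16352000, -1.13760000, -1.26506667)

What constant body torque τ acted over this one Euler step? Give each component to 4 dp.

ω₁ − ω₀ = (-0.06352000, 0.06240000, 0.03493333)
I·α + gyro = (-0.1900, 0.1300, 0.0500)

τ = (-0.1900, 0.1300, 0.0500)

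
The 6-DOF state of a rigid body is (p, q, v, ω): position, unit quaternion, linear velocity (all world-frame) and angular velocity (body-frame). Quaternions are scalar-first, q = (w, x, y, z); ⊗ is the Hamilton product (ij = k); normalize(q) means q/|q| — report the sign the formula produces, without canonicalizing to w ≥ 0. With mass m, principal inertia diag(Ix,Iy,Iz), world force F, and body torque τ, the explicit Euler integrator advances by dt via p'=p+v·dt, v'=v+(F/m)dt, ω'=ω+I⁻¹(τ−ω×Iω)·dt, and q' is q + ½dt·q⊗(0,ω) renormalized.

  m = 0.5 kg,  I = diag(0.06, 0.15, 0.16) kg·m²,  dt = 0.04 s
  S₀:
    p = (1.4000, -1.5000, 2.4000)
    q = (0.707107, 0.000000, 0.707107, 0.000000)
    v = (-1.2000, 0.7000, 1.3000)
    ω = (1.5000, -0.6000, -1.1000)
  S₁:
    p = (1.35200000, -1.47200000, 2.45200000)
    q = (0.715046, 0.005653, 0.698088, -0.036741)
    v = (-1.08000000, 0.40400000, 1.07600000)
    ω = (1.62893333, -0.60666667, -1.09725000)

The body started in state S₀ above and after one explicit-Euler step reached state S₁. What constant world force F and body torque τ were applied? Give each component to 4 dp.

rate change Δω = (0.12893333, -0.00666667, 0.00275000)
precession coupling = (0.0066, 0.1650, -0.0810)
τ = I·(Δω/dt) + ω₀×(Iω₀) = (0.2000, 0.1400, -0.0700)
velocity change Δv = (0.12000000, -0.29600000, -0.22400000)
applied force F = (1.5000, -3.7000, -2.8000)

F = (1.5000, -3.7000, -2.8000)
τ = (0.2000, 0.1400, -0.0700)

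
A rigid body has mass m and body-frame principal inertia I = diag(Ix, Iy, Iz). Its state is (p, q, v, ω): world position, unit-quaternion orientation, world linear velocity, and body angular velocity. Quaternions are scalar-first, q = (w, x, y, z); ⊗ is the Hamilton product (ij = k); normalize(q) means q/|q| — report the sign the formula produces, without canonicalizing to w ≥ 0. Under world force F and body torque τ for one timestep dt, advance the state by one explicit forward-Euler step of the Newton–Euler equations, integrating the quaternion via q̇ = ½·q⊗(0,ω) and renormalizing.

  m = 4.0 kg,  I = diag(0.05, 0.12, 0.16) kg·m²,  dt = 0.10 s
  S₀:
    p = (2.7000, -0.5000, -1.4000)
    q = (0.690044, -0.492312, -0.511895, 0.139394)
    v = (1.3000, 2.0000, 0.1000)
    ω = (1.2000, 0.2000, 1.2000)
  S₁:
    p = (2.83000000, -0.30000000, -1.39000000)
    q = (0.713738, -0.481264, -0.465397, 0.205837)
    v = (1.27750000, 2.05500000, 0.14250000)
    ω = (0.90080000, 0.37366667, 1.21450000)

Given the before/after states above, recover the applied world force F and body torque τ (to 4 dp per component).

F = (-0.9000, 2.2000, 1.7000)
τ = (-0.1400, 0.0500, 0.0400)

rate change Δω = (-0.29920000, 0.17366667, 0.01450000)
ω₀×(Iω₀) = (0.0096, -0.1584, 0.0168)
I·α + gyro = (-0.1400, 0.0500, 0.0400)
Δv = v₁−v₀ = (-0.02250000, 0.05500000, 0.04250000)
m·(v₁−v₀)/dt = (-0.9000, 2.2000, 1.7000)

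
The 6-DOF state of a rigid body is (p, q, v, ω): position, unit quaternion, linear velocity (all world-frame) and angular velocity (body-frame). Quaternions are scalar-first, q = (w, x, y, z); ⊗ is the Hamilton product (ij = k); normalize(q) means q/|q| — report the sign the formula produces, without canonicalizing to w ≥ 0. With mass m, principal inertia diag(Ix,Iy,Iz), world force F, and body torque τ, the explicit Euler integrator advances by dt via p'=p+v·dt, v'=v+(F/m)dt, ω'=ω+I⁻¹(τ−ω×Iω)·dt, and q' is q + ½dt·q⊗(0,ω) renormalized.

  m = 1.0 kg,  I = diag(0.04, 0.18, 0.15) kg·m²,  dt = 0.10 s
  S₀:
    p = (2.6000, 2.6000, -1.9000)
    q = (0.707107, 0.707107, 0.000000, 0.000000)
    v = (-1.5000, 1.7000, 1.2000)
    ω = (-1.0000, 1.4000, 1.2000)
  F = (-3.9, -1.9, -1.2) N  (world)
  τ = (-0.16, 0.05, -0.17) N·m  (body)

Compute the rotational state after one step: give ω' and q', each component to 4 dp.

ω' = (-1.2740, 1.3544, 1.2173)
q' = (0.7384, 0.6681, 0.0070, 0.0914)

gyro term ω×Iω = (-0.0504, 0.1320, -0.1960)
angular accel α = (-2.7400, -0.4556, 0.1733)
new body rate ω' = (-1.2740, 1.3544, 1.2173)
q⊗(0,ω) = (0.7071070, -0.7071070, 0.1414214, 1.8384782)
q' = normalize(q + ½dt·q⊗(0,ω)) = (0.7384, 0.6681, 0.0070, 0.0914)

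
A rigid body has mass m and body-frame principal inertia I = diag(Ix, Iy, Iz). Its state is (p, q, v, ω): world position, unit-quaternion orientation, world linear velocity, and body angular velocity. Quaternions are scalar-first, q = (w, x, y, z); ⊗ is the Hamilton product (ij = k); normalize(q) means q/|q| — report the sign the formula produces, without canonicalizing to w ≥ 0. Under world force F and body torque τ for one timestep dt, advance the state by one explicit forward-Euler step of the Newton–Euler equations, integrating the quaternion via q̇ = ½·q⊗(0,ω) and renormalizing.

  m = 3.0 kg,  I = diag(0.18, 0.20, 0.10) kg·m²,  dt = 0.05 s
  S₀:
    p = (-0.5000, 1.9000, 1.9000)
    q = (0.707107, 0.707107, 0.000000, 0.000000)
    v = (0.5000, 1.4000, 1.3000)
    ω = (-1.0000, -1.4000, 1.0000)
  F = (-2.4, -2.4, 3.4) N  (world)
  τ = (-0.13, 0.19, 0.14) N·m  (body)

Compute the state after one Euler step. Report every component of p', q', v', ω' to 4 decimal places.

precession coupling ω×(Iω) = (0.1400, -0.0800, 0.0280)
(τ − ω×Iω)/I = (-1.5000, 1.3500, 1.1200)
ω' = ω + α·dt = (-1.0750, -1.3325, 1.0560)
q⊗(0,ω) = (0.7071070, -0.7071070, -1.6970568, -0.2828428)
updated quaternion q' = (0.7239, 0.6886, -0.0424, -0.0071)
a = (-0.8000, -0.8000, 1.1333)
new position p' = (-0.4750, 1.9700, 1.9650)
v + (F/m)dt = (0.4600, 1.3600, 1.3567)

p' = (-0.4750, 1.9700, 1.9650)
q' = (0.7239, 0.6886, -0.0424, -0.0071)
v' = (0.4600, 1.3600, 1.3567)
ω' = (-1.0750, -1.3325, 1.0560)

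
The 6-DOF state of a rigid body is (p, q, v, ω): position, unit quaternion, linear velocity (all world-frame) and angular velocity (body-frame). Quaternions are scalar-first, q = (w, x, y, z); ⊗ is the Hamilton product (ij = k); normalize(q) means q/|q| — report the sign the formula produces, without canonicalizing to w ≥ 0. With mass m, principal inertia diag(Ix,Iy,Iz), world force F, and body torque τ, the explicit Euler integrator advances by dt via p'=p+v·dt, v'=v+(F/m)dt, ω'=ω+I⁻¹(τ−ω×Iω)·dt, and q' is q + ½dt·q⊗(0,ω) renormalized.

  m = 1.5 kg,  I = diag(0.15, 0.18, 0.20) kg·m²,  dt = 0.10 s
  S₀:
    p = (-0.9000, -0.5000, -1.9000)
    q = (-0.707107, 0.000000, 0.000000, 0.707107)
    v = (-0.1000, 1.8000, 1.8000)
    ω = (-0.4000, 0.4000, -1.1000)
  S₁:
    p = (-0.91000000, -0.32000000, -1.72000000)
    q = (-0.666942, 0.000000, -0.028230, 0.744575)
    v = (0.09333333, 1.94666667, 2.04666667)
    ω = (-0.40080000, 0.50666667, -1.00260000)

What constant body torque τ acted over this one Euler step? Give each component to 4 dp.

τ = (-0.0100, 0.1700, 0.1900)

ω₁ − ω₀ = (-0.00080000, 0.10666667, 0.09740000)
gyro term ω₀×Iω₀ = (-0.0088, -0.0220, -0.0048)
I·α + gyro = (-0.0100, 0.1700, 0.1900)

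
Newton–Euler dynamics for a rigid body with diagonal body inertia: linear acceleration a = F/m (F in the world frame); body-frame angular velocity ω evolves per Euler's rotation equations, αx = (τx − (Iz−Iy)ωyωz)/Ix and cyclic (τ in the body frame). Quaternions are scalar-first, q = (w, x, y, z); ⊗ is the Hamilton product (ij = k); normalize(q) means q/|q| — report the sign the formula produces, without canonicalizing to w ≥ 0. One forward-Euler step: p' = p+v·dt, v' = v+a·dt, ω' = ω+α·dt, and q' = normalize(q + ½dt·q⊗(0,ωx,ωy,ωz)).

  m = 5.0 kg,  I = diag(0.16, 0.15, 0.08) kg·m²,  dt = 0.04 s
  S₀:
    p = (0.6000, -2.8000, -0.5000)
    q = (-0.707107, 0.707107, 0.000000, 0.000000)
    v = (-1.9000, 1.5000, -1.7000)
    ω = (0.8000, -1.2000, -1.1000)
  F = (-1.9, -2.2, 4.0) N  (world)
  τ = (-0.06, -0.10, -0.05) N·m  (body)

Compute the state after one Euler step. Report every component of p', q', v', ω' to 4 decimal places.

precession coupling ω×(Iω) = (-0.0924, -0.0704, 0.0096)
α = I⁻¹(τ − ω×Iω) = (0.2025, -0.1973, -0.7450)
new body rate ω' = (0.8081, -1.2079, -1.1298)
q⊗(0,ω) = (-0.5656856, -0.5656856, 1.6263461, -0.0707107)
updated quaternion q' = (-0.7179, 0.6953, 0.0325, -0.0014)
a = F/m = (-0.3800, -0.4400, 0.8000)
new position p' = (0.5240, -2.7400, -0.5680)
v' = v + a·dt = (-1.9152, 1.4824, -1.6680)

p' = (0.5240, -2.7400, -0.5680)
q' = (-0.7179, 0.6953, 0.0325, -0.0014)
v' = (-1.9152, 1.4824, -1.6680)
ω' = (0.8081, -1.2079, -1.1298)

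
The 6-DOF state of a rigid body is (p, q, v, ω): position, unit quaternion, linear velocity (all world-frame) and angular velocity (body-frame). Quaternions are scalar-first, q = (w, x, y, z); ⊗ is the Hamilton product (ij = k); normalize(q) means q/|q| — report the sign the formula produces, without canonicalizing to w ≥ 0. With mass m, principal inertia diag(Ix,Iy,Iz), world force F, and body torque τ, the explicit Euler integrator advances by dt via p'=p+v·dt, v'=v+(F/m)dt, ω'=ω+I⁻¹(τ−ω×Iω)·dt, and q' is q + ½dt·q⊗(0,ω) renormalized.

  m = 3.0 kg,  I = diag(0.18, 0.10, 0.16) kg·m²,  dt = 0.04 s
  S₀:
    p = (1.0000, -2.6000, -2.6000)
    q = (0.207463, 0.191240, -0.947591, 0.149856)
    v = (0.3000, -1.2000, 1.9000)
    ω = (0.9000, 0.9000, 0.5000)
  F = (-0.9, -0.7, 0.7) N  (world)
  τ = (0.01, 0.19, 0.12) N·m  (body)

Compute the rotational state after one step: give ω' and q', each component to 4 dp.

(τ − ω×Iω)/I = (-0.0944, 1.8100, 1.1550)
new body rate ω' = (0.8962, 0.9724, 0.5462)
2q̇ = q⊗(0,ω) = (0.6057879, -0.4219492, 0.2259671, 1.1286794)
q' = normalize(q + ½dt·q⊗(0,ω)) = (0.2195, 0.1827, -0.9427, 0.1724)

ω' = (0.8962, 0.9724, 0.5462)
q' = (0.2195, 0.1827, -0.9427, 0.1724)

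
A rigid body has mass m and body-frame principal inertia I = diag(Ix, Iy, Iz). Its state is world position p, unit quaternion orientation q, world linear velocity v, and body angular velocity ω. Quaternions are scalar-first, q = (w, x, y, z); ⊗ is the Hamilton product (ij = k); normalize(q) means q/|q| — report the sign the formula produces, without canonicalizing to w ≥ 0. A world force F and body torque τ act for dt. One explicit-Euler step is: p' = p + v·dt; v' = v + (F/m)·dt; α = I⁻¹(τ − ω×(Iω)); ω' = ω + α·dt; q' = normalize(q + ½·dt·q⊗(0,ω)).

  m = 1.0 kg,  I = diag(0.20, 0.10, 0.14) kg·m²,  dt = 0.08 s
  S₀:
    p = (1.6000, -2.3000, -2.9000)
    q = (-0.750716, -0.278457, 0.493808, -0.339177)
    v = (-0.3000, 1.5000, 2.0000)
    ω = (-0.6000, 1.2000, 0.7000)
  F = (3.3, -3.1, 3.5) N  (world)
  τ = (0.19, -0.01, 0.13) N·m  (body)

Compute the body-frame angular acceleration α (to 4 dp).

ω×(Iω) gyroscopic = (0.0336, -0.0252, 0.0720)
α = I⁻¹(τ − ω×Iω) = (0.7820, 0.1520, 0.4143)

α = (0.7820, 0.1520, 0.4143)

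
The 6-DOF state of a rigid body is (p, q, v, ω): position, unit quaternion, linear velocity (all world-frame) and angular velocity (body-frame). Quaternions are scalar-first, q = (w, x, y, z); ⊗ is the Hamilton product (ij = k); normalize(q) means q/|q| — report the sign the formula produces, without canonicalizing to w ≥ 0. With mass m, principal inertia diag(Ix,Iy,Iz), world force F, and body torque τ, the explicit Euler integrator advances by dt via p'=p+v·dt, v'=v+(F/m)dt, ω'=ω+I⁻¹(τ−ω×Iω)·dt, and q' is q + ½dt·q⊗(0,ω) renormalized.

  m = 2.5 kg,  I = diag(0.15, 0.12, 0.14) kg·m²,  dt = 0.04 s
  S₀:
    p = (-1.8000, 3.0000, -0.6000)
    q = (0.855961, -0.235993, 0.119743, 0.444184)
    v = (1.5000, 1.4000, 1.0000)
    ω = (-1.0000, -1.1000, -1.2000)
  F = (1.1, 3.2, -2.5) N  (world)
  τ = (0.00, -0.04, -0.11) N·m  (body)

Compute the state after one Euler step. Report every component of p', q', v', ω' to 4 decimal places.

gyro term ω×Iω = (0.0264, 0.0120, -0.0330)
angular accel α = (-0.1760, -0.4333, -0.5500)
ω + α·dt = (-1.0070, -1.1173, -1.2220)
Hamilton product q⊗(0,ω) = (0.4287451, -0.5110502, -1.6689327, -0.6478179)
q + ½dt·q⊗(0,ω), renormalized = (0.8639, -0.2460, 0.0863, 0.4309)
linear accel F/m = (0.4400, 1.2800, -1.0000)
new position p' = (-1.7400, 3.0560, -0.5600)
v + (F/m)dt = (1.5176, 1.4512, 0.9600)

p' = (-1.7400, 3.0560, -0.5600)
q' = (0.8639, -0.2460, 0.0863, 0.4309)
v' = (1.5176, 1.4512, 0.9600)
ω' = (-1.0070, -1.1173, -1.2220)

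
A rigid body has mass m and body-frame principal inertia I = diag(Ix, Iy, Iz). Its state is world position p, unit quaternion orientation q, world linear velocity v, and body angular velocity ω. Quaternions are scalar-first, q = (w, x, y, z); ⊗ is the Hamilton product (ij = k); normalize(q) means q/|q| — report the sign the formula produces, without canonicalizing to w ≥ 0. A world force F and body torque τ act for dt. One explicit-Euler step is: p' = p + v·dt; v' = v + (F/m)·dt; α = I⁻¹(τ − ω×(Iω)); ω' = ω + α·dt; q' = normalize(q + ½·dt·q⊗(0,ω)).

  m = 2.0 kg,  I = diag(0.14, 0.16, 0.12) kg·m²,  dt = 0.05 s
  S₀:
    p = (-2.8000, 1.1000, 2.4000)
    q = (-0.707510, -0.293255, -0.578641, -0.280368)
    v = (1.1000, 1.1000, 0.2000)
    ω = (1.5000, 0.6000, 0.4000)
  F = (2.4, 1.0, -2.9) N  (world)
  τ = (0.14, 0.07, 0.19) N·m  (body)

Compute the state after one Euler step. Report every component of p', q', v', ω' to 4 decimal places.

p' = (-2.7450, 1.1550, 2.4100)
q' = (-0.6844, -0.3211, -0.5963, -0.2699)
v' = (1.1600, 1.1250, 0.1275)
ω' = (1.5534, 0.6181, 0.4717)

(τ − ω×Iω)/I = (1.0686, 0.3625, 1.4333)
new body rate ω' = (1.5534, 0.6181, 0.4717)
q⊗(0,ω) = (0.8992143, -1.1245006, -0.7277560, 0.4090045)
updated quaternion q' = (-0.6844, -0.3211, -0.5963, -0.2699)
p + v·dt = (-2.7450, 1.1550, 2.4100)
new velocity v' = (1.1600, 1.1250, 0.1275)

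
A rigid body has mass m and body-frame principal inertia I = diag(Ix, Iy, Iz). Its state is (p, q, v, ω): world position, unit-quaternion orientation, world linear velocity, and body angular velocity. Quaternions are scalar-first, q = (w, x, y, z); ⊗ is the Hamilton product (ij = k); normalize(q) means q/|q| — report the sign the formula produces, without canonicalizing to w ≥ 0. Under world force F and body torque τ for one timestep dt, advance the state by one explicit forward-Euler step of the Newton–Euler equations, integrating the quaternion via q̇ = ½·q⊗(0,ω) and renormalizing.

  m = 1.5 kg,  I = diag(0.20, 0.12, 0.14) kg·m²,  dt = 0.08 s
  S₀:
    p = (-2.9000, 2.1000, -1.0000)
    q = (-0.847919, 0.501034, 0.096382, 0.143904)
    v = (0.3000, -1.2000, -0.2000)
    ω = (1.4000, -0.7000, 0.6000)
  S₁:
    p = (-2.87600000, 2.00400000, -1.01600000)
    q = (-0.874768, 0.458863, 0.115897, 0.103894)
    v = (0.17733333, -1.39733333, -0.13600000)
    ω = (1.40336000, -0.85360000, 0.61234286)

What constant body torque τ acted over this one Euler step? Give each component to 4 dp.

ω₁ − ω₀ = (0.00336000, -0.15360000, 0.01234286)
τ = I·(Δω/dt) + ω₀×(Iω₀) = (0.0000, -0.1800, 0.1000)

τ = (0.0000, -0.1800, 0.1000)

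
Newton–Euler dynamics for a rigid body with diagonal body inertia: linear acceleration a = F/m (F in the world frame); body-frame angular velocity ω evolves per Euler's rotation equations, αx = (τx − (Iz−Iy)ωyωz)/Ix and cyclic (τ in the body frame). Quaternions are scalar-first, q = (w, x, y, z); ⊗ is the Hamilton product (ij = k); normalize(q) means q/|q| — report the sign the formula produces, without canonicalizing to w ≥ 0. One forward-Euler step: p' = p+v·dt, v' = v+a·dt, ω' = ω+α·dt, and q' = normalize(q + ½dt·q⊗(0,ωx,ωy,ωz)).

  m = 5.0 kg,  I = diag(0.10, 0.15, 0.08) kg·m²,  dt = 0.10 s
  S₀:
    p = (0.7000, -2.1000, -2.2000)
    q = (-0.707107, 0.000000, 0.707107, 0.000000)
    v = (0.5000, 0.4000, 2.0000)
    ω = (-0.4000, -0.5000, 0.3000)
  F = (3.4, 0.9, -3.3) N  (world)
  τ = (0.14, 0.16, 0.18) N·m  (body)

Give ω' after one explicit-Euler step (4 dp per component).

ω' = (-0.2705, -0.3917, 0.5125)

α = I⁻¹(τ − ω×Iω) = (1.2950, 1.0827, 2.1250)
ω + α·dt = (-0.2705, -0.3917, 0.5125)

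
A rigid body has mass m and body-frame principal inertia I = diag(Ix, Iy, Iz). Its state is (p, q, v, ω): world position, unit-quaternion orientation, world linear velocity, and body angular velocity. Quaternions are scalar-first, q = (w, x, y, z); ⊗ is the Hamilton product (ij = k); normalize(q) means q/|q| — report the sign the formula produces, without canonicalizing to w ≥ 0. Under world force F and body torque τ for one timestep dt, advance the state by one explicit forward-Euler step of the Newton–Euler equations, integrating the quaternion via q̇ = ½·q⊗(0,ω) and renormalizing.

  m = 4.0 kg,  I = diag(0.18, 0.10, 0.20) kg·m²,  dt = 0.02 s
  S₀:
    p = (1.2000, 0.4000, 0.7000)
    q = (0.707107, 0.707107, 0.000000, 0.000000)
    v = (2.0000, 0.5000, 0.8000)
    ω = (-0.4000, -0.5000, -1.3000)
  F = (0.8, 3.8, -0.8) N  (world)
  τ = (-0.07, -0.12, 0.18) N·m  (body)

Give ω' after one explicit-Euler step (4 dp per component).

precession coupling ω×(Iω) = (0.0650, -0.0104, -0.0160)
angular accel α = (-0.7500, -1.0960, 0.9800)
new body rate ω' = (-0.4150, -0.5219, -1.2804)

ω' = (-0.4150, -0.5219, -1.2804)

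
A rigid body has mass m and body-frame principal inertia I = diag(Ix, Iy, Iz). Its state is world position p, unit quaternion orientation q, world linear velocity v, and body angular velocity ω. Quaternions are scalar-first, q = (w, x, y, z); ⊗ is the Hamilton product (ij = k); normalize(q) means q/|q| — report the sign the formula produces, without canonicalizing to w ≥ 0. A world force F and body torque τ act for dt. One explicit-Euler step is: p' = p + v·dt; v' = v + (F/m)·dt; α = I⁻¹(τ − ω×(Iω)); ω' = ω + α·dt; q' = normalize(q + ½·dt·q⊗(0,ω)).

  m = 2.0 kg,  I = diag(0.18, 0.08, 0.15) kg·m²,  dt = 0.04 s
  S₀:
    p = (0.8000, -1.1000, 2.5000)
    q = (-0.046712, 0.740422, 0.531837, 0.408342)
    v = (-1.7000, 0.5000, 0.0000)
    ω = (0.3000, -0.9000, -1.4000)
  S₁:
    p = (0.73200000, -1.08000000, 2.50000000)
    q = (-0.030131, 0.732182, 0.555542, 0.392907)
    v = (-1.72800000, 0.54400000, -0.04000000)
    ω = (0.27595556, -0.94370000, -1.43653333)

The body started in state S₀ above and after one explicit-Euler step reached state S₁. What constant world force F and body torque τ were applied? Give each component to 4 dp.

rate change Δω = (-0.02404444, -0.04370000, -0.03653333)
I·α + gyro = (-0.0200, -0.1000, -0.1100)
Δv = v₁−v₀ = (-0.02800000, 0.04400000, -0.04000000)
F = m·Δv/dt = (-1.4000, 2.2000, -2.0000)

F = (-1.4000, 2.2000, -2.0000)
τ = (-0.0200, -0.1000, -0.1100)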